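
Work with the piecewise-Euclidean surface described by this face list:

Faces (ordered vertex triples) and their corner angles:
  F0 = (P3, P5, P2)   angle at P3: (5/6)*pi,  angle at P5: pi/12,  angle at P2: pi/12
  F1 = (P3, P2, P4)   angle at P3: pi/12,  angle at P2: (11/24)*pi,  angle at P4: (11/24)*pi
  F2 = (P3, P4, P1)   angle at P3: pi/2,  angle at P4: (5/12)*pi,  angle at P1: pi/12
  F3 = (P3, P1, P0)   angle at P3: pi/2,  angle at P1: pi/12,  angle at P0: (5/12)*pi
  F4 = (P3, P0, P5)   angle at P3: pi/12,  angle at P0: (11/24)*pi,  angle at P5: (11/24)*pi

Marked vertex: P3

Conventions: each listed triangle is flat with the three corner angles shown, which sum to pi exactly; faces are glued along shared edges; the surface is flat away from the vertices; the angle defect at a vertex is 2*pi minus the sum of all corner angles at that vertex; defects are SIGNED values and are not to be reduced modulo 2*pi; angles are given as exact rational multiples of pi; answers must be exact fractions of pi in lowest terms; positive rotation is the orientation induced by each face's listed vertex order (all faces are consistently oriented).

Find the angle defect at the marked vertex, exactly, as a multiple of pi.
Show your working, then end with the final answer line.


Sum of corner angles at P3: 2*pi
defect = 2*pi - 2*pi

Answer: defect(P3) = 0


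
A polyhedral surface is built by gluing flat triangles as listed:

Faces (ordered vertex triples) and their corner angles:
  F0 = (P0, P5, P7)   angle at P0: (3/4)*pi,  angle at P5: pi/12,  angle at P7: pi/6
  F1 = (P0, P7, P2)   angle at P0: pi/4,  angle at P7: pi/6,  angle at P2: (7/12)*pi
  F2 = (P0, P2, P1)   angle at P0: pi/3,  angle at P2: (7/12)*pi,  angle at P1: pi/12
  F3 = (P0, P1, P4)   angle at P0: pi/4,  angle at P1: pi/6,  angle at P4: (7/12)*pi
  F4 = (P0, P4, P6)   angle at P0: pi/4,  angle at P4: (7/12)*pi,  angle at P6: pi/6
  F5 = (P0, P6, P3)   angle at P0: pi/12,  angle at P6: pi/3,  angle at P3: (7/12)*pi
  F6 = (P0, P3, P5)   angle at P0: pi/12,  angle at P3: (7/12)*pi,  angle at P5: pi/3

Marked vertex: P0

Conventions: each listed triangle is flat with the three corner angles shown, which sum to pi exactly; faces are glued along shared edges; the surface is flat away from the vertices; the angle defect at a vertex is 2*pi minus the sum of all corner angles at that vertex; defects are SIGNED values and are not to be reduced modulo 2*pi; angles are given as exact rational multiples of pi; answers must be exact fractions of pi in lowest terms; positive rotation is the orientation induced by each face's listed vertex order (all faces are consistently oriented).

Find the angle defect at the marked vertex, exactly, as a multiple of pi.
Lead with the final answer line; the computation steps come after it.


Answer: defect(P0) = 0

Sum of corner angles at P0: 2*pi
defect = 2*pi - 2*pi


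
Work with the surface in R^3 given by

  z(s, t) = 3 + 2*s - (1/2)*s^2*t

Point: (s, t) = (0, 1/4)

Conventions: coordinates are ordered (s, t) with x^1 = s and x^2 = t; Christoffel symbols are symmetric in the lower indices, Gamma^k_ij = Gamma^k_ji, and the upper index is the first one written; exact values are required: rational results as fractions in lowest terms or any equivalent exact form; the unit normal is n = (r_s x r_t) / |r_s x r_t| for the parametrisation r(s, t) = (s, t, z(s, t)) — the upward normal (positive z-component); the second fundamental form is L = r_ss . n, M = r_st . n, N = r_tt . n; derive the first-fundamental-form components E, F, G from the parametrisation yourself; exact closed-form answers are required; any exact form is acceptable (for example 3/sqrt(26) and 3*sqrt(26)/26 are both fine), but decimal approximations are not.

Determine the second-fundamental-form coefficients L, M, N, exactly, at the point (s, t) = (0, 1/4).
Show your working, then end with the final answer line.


z_s = 2, z_t = 0, z_ss = -1/4, z_st = 0, z_tt = 0
E = 5, F = 0, G = 1; answer radicand W^2 = 5
unnormalised second-form numerators: l = -1/4, m = 0, n = 0; L = l/sqrt(5), and similarly M = m/sqrt(W^2), N = n/sqrt(W^2)

Answer: L = -sqrt(5)/20, M = 0, N = 0


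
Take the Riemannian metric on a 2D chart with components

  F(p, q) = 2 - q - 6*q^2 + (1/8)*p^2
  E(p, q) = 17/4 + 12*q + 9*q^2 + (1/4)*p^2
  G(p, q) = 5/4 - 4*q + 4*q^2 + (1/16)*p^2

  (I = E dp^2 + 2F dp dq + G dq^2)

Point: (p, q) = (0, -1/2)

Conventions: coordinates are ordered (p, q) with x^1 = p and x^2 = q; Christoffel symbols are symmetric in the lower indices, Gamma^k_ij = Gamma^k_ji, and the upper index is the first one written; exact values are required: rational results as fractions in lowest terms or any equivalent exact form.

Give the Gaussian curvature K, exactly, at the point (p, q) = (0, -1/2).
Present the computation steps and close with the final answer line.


E = 1/2, F = 1, G = 17/4, EG - F^2 = 9/8 at the point
E_p = 0, E_q = 3, F_p = 0, F_q = 5, G_p = 0, G_q = -8
E_qq = 18, F_pq = 0, G_pp = 1/8
By Brioschi, K is (det M1 - det M2) divided by (EG - F^2) squared.
M1 = [[-E_qq/2 + F_pq - G_pp/2, E_p/2, F_p - E_q/2], [F_q - G_p/2, E, F], [G_q/2, F, G]] = [[-145/16, 0, -3/2], [5, 1/2, 1], [-4, 1, 17/4]]; det M1 = -2649/128
M2 = [[0, E_q/2, G_p/2], [E_q/2, E, F], [G_p/2, F, G]] = [[0, 3/2, 0], [3/2, 1/2, 1], [0, 1, 17/4]]; det M2 = -153/16
det M1 - det M2 = -1425/128; K = -1425/128 / (9/8)^2 = -475/54

Answer: K = -475/54


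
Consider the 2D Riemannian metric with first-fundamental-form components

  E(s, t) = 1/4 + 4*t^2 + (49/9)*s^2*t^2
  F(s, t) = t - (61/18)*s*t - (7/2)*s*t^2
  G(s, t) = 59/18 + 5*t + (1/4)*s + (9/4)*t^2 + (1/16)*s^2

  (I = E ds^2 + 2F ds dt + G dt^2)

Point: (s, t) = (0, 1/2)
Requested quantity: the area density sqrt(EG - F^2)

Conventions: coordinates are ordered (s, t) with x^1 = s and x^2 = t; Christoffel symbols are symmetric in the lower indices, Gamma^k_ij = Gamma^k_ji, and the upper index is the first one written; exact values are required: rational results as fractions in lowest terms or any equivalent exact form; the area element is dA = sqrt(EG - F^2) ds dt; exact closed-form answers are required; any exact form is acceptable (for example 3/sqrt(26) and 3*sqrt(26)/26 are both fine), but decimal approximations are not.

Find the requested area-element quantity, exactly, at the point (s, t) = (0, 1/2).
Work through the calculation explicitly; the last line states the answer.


E = 5/4, F = 1/2, G = 913/144; EG - F^2 = 4421/576

Answer: sqrt(EG - F^2) = sqrt(4421)/24


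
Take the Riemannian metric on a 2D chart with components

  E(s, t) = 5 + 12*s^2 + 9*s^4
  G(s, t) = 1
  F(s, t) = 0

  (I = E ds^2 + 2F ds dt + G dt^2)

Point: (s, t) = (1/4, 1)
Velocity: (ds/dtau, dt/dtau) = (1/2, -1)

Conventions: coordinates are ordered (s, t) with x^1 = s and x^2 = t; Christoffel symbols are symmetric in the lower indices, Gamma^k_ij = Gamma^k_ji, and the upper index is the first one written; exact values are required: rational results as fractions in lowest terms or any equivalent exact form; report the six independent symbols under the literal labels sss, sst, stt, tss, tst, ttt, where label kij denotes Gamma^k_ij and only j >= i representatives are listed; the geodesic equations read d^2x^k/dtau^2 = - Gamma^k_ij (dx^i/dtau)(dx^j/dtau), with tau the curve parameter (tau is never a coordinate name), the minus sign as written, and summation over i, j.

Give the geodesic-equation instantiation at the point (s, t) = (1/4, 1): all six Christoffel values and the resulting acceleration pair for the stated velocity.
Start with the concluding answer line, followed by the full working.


Answer: Gamma_sss = 840/1481, Gamma_sst = 0, Gamma_stt = 0, Gamma_tss = 0, Gamma_tst = 0, Gamma_ttt = 0; accelerations (d^2s/dtau^2, d^2t/dtau^2) = (-210/1481, 0)

E = 1481/256, F = 0, G = 1 at the point
E_s = 105/16, E_t = 0, F_s = 0, F_t = 0, G_s = 0, G_t = 0
EG - F^2 = 1481/256;  g^inv = (256/1481) * [[1, 0], [0, 1481/256]]
first-kind symbols [ij,l] = (1/2)(d_i g_jl + d_j g_il - d_l g_ij): [ss,s] = E_s/2 = 105/32, [ss,t] = F_s - E_t/2 = 0, [st,s] = E_t/2 = 0, [st,t] = G_s/2 = 0, [tt,s] = F_t - G_s/2 = 0, [tt,t] = G_t/2 = 0
Gamma^s_ij = (G*[ij,s] - F*[ij,t])/(EG - F^2), Gamma^t_ij = (E*[ij,t] - F*[ij,s])/(EG - F^2)
Gamma_sss = 840/1481, Gamma_sst = 0, Gamma_stt = 0, Gamma_tss = 0, Gamma_tst = 0, Gamma_ttt = 0
d^2s/dtau^2 = -(Gamma_sss*(1/2)^2 + 2*Gamma_sst*(1/2)*(-1) + Gamma_stt*(-1)^2) = -210/1481
d^2t/dtau^2 = -(Gamma_tss*(1/2)^2 + 2*Gamma_tst*(1/2)*(-1) + Gamma_ttt*(-1)^2) = 0


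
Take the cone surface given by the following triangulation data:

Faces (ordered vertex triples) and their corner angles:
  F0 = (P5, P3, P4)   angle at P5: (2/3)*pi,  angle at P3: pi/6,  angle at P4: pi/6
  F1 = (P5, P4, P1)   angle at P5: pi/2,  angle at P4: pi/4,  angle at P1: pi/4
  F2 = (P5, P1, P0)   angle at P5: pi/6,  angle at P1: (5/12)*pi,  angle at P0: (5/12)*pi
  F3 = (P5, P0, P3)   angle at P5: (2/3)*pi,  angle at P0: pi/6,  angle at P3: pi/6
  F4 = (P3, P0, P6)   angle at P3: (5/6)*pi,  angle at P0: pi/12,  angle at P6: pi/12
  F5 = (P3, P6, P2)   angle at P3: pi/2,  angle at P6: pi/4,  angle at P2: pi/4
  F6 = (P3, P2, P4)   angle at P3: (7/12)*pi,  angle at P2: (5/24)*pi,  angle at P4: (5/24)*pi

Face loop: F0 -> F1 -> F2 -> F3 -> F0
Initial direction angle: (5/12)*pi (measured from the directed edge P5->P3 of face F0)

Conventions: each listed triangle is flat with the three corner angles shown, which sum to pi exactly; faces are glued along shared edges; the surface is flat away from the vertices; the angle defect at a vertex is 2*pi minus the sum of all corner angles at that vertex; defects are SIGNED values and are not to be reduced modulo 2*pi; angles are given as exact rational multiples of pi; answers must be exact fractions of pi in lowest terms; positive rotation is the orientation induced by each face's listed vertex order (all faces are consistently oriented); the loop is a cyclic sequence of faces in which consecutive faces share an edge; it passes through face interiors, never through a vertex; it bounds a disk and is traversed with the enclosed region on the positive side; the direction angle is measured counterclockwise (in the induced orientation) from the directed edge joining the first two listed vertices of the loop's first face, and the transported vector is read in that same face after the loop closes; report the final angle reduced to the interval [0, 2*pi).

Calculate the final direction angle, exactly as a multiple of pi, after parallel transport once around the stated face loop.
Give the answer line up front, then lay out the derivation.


Answer: final direction angle = (5/12)*pi

enclosed vertex P5: corner angles sum to 2*pi, defect = 2*pi - 2*pi = 0
adding the enclosed defects to the starting angle (mod 2*pi, induced orientation) gives the holonomy
final angle = (5/12)*pi + 0 = (5/12)*pi (mod 2*pi)


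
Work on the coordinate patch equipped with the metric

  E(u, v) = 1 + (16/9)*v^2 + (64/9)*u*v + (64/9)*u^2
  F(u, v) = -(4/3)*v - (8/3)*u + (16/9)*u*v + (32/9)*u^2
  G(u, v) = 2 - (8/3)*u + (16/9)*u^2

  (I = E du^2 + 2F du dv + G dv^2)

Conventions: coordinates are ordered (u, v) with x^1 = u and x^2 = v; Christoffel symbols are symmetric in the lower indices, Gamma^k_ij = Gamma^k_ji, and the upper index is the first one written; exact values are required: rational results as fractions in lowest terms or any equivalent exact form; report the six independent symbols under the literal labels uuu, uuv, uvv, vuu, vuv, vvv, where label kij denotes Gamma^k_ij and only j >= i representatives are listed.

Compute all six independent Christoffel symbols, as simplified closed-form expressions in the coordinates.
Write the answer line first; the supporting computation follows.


Answer: Gamma_uuu = (32*u + 16*v)/(40*u^2 + 32*u*v - 12*u + 8*v^2 + 9), Gamma_uuv = (16*u + 8*v)/(40*u^2 + 32*u*v - 12*u + 8*v^2 + 9), Gamma_uvv = 0, Gamma_vuu = (16*u - 12)/(40*u^2 + 32*u*v - 12*u + 8*v^2 + 9), Gamma_vuv = (8*u - 6)/(40*u^2 + 32*u*v - 12*u + 8*v^2 + 9), Gamma_vvv = 0

E = 1 + (16/9)*v^2 + (64/9)*u*v + (64/9)*u^2; F = -(4/3)*v - (8/3)*u + (16/9)*u*v + (32/9)*u^2; G = 2 - (8/3)*u + (16/9)*u^2
Gamma^k_ij = (1/2) g^{kl} (d_i g_jl + d_j g_il - d_l g_ij), with g^inv = (1/(EG-F^2)) [[G, -F], [-F, E]]
first partials: E_u = (64/9)*v + (128/9)*u, E_v = (32/9)*v + (64/9)*u, F_u = -8/3 + (16/9)*v + (64/9)*u, F_v = -4/3 + (16/9)*u, G_u = -8/3 + (32/9)*u, G_v = 0
D = EG - F^2 = 2 - (8/3)*u + (16/9)*v^2 + (64/9)*u*v + (80/9)*u^2
expanded: Gamma^u_uu = (G E_u - 2F F_u + F E_v)/(2D), Gamma^u_uv = (G E_v - F G_u)/(2D), Gamma^u_vv = (2G F_v - G G_u - F G_v)/(2D), Gamma^v_uu = (2E F_u - E E_v - F E_u)/(2D), Gamma^v_uv = (E G_u - F E_v)/(2D), Gamma^v_vv = (E G_v - 2F F_v + F G_u)/(2D); substitute and cancel common factors


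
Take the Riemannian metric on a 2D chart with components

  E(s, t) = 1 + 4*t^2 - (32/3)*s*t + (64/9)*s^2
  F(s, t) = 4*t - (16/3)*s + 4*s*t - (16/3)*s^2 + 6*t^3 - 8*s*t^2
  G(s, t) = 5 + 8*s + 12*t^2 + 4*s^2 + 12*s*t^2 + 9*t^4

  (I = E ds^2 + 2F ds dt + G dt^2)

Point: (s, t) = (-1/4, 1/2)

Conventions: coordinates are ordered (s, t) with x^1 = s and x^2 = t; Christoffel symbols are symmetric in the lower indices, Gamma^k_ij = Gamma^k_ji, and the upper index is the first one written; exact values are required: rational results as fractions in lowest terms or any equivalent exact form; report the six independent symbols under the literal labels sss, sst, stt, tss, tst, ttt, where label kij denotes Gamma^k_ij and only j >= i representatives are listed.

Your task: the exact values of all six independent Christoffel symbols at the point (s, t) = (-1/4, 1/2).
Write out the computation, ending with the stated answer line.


E = 34/9, F = 15/4, G = 97/16 at the point
E_s = -80/9, E_t = 20/3, F_s = -8/3, F_t = 19/2, G_s = 9, G_t = 27/2
EG - F^2 = 1273/144;  g^inv = (144/1273) * [[97/16, -15/4], [-15/4, 34/9]]
first-kind symbols [ij,l] = (1/2)(d_i g_jl + d_j g_il - d_l g_ij): [ss,s] = E_s/2 = -40/9, [ss,t] = F_s - E_t/2 = -6, [st,s] = E_t/2 = 10/3, [st,t] = G_s/2 = 9/2, [tt,s] = F_t - G_s/2 = 5, [tt,t] = G_t/2 = 27/4
Gamma^s_ij = (G*[ij,s] - F*[ij,t])/(EG - F^2), Gamma^t_ij = (E*[ij,t] - F*[ij,s])/(EG - F^2)

Answer: Gamma_sss = -640/1273, Gamma_sst = 480/1273, Gamma_stt = 720/1273, Gamma_tss = -864/1273, Gamma_tst = 648/1273, Gamma_ttt = 972/1273


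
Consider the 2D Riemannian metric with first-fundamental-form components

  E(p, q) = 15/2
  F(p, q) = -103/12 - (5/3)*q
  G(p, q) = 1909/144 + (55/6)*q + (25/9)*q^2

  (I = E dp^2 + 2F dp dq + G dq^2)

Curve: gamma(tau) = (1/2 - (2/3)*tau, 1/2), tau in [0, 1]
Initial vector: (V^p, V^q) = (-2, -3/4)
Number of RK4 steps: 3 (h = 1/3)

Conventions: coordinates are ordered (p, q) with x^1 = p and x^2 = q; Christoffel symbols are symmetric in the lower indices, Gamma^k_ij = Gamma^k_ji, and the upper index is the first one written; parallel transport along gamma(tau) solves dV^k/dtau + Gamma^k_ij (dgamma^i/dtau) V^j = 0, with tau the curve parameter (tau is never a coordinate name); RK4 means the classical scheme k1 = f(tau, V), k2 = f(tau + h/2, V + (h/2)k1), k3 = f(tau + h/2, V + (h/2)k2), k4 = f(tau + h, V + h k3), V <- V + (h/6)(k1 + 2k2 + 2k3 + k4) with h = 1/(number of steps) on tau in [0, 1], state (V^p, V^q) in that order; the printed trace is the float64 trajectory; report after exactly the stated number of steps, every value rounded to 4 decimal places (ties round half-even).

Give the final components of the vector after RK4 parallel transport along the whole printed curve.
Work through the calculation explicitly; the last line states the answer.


gamma'(tau) = (-2/3, 0); f(tau, V)^k = -Gamma^k_ij(gamma(tau)) gamma'^i(tau) V^j; h = 1/3; intermediate values shown to 6 dp
curve data and Christoffel symbols at the stage parameters:
  tau = 0.000000: gamma = (0.500000, 0.500000), gamma' = (-0.666667, 0.000000); Gamma_ppp = 0.000000, Gamma_ppq = 0.000000, Gamma_pqq = 0.503552, Gamma_qpp = 0.000000, Gamma_qpq = 0.000000, Gamma_qqq = 0.578051
  tau = 0.166667: gamma = (0.388889, 0.500000), gamma' = (-0.666667, 0.000000); Gamma_ppp = 0.000000, Gamma_ppq = 0.000000, Gamma_pqq = 0.503552, Gamma_qpp = 0.000000, Gamma_qpq = 0.000000, Gamma_qqq = 0.578051
  tau = 0.333333: gamma = (0.277778, 0.500000), gamma' = (-0.666667, 0.000000); Gamma_ppp = 0.000000, Gamma_ppq = 0.000000, Gamma_pqq = 0.503552, Gamma_qpp = 0.000000, Gamma_qpq = 0.000000, Gamma_qqq = 0.578051
  tau = 0.500000: gamma = (0.166667, 0.500000), gamma' = (-0.666667, 0.000000); Gamma_ppp = 0.000000, Gamma_ppq = 0.000000, Gamma_pqq = 0.503552, Gamma_qpp = 0.000000, Gamma_qpq = 0.000000, Gamma_qqq = 0.578051
  tau = 0.666667: gamma = (0.055556, 0.500000), gamma' = (-0.666667, 0.000000); Gamma_ppp = 0.000000, Gamma_ppq = 0.000000, Gamma_pqq = 0.503552, Gamma_qpp = 0.000000, Gamma_qpq = 0.000000, Gamma_qqq = 0.578051
  tau = 0.833333: gamma = (-0.055556, 0.500000), gamma' = (-0.666667, 0.000000); Gamma_ppp = 0.000000, Gamma_ppq = 0.000000, Gamma_pqq = 0.503552, Gamma_qpp = 0.000000, Gamma_qpq = 0.000000, Gamma_qqq = 0.578051
  tau = 1.000000: gamma = (-0.166667, 0.500000), gamma' = (-0.666667, 0.000000); Gamma_ppp = 0.000000, Gamma_ppq = 0.000000, Gamma_pqq = 0.503552, Gamma_qpp = 0.000000, Gamma_qpq = 0.000000, Gamma_qqq = 0.578051
step 0: V^p = -2.0000, V^q = -0.7500
step 1: k1 = (0.000000, 0.000000), k2 = (0.000000, 0.000000), k3 = (0.000000, 0.000000), k4 = (0.000000, 0.000000); V <- V + (h/6)(k1 + 2k2 + 2k3 + k4): V^p = -2.0000, V^q = -0.7500
step 2: k1 = (0.000000, 0.000000), k2 = (0.000000, 0.000000), k3 = (0.000000, 0.000000), k4 = (0.000000, 0.000000); V <- V + (h/6)(k1 + 2k2 + 2k3 + k4): V^p = -2.0000, V^q = -0.7500
step 3: k1 = (0.000000, 0.000000), k2 = (0.000000, 0.000000), k3 = (0.000000, 0.000000), k4 = (0.000000, 0.000000); V <- V + (h/6)(k1 + 2k2 + 2k3 + k4): V^p = -2.0000, V^q = -0.7500

Answer: V^p = -2.0000, V^q = -0.7500


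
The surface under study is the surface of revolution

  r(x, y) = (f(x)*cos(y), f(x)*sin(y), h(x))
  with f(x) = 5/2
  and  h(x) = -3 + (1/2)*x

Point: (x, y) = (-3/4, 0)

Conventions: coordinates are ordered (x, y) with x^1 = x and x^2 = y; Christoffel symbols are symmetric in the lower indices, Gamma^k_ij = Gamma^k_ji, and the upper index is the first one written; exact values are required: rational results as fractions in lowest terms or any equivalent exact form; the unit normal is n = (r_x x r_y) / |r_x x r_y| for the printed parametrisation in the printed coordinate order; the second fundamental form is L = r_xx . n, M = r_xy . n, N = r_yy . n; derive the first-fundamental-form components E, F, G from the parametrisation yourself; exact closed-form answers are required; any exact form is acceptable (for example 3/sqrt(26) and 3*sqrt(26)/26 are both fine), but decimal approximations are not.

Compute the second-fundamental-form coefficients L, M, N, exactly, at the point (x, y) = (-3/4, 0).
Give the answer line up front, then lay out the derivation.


Answer: L = 0, M = 0, N = 5/2

f = 5/2, f' = 0, f'' = 0, h' = 1/2, h'' = 0
E = 1/4, F = 0, G = 25/4; answer radicand W^2 = 1/4
unnormalised second-form numerators: l = 0, m = 0, n = 5/4; L = l/sqrt(1/4), and similarly M = m/sqrt(W^2), N = n/sqrt(W^2)


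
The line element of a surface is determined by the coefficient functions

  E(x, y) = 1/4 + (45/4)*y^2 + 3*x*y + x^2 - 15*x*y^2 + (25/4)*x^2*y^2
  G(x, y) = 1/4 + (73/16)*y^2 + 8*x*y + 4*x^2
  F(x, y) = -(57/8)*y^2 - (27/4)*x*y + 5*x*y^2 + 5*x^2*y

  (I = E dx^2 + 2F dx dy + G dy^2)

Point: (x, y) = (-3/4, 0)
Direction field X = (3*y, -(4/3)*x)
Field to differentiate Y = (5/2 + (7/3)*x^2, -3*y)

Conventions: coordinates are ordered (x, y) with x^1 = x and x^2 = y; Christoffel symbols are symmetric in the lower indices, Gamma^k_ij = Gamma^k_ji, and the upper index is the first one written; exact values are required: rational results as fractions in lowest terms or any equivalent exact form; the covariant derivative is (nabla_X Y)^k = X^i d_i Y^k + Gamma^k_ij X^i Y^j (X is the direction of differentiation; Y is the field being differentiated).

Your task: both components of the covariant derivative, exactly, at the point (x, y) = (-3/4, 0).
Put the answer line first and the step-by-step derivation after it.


Answer: (nabla_X Y)^x = -549/104, (nabla_X Y)^y = -303/40

E = 13/16, F = 0, G = 5/2 at the point
E_x = -3/2, E_y = -9/4, F_x = 0, F_y = 63/8, G_x = -6, G_y = -6
EG - F^2 = 65/32;  g^inv = (32/65) * [[5/2, 0], [0, 13/16]]
first-kind symbols [ij,l] = (1/2)(d_i g_jl + d_j g_il - d_l g_ij): [xx,x] = E_x/2 = -3/4, [xx,y] = F_x - E_y/2 = 9/8, [xy,x] = E_y/2 = -9/8, [xy,y] = G_x/2 = -3, [yy,x] = F_y - G_x/2 = 87/8, [yy,y] = G_y/2 = -3
Gamma^x_ij = (G*[ij,x] - F*[ij,y])/(EG - F^2), Gamma^y_ij = (E*[ij,y] - F*[ij,x])/(EG - F^2)
Gamma_xxx = -12/13, Gamma_xxy = -18/13, Gamma_xyy = 174/13, Gamma_yxx = 9/20, Gamma_yxy = -6/5, Gamma_yyy = -6/5
X = (0, 1), Y = (61/16, 0) at the point


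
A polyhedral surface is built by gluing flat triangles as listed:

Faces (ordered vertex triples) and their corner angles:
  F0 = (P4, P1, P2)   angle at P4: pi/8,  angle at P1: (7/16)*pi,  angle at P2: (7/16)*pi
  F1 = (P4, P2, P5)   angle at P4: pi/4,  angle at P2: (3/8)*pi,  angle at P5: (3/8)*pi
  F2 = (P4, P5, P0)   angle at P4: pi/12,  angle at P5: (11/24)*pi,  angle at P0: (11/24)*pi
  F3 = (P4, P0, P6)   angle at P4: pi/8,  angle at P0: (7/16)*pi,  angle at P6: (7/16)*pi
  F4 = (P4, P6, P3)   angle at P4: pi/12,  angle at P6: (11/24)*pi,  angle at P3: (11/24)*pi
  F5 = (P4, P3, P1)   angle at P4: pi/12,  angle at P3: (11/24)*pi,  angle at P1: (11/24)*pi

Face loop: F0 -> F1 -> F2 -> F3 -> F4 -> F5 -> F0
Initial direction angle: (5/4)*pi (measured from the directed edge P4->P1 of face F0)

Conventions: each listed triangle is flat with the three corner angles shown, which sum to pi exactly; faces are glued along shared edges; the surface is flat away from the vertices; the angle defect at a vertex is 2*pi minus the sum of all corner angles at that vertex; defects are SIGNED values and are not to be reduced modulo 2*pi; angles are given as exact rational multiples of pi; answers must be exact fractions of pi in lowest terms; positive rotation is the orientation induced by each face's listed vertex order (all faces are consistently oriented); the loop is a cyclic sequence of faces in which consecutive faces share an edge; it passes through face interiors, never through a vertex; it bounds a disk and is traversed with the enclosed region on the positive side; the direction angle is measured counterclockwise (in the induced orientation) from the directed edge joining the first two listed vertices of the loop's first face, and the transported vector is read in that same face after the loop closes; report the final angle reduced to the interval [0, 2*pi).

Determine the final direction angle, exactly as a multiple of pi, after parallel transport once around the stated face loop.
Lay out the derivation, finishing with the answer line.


enclosed vertex P4: corner angles sum to (3/4)*pi, defect = 2*pi - (3/4)*pi = (5/4)*pi
the rotation equals the total enclosed defect, so the final angle is initial + defects (mod 2*pi)
final angle = (5/4)*pi + (5/4)*pi = pi/2 (mod 2*pi)

Answer: final direction angle = pi/2


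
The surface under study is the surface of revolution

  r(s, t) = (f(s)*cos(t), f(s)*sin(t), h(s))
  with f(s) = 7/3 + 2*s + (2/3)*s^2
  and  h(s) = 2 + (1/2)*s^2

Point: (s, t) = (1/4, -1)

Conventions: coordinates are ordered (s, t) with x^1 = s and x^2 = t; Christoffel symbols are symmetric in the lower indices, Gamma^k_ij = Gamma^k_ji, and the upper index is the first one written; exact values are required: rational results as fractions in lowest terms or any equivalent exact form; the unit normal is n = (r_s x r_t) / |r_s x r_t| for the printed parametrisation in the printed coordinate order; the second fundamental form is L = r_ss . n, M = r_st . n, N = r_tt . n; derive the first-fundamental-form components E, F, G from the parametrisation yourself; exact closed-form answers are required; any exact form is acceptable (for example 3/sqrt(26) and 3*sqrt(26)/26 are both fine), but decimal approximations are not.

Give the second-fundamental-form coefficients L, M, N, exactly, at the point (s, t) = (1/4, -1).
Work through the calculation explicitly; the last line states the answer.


f = 23/8, f' = 7/3, f'' = 4/3, h' = 1/4, h'' = 1
E = 793/144, F = 0, G = 529/64; answer radicand W^2 = 793/144
unnormalised second-form numerators: l = 2, m = 0, n = 23/32; L = l/sqrt(793/144), and similarly M = m/sqrt(W^2), N = n/sqrt(W^2)

Answer: L = 24*sqrt(793)/793, M = 0, N = 69*sqrt(793)/6344


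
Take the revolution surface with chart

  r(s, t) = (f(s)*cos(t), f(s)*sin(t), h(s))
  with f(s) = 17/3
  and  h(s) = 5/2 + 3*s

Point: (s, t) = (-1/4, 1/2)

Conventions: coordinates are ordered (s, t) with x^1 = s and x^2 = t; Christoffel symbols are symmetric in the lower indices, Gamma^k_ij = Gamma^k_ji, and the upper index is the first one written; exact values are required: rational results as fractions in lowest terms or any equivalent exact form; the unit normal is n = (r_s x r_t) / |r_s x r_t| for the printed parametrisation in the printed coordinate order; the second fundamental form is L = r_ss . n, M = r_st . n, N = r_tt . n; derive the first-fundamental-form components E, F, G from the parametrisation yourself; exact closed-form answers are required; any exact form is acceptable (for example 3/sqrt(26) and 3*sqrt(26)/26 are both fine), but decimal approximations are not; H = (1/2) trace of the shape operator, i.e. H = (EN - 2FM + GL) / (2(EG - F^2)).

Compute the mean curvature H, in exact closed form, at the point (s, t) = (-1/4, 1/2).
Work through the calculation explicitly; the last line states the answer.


f = 17/3, f' = 0, f'' = 0, h' = 3, h'' = 0
E = 9, F = 0, G = 289/9; answer radicand W^2 = 9
unnormalised second-form numerators: l = 0, m = 0, n = 17; L = l/sqrt(9), and similarly M = m/sqrt(W^2), N = n/sqrt(W^2)
H = (E*n - 2*F*m + G*l) / (2*(EG - F^2)*sqrt(W^2)); E*n - 2*F*m + G*l = 153, EG - F^2 = 289, so H = (9/34)/sqrt(9)

Answer: H = 3/34


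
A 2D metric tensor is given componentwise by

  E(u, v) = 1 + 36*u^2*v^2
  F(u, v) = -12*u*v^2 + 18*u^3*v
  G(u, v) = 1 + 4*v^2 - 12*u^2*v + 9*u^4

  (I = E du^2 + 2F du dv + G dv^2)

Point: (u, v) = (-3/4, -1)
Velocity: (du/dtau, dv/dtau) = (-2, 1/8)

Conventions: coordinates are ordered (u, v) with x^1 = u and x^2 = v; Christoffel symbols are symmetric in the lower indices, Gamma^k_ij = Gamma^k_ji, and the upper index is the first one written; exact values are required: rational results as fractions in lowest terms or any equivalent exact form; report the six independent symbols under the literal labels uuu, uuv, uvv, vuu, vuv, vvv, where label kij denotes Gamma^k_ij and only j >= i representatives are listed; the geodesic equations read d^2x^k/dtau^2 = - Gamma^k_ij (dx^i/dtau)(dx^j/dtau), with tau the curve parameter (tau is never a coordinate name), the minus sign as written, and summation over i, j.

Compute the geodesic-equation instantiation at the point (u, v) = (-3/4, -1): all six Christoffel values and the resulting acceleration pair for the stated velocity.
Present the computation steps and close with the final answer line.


E = 85/4, F = 531/32, G = 3737/256 at the point
E_u = -54, E_v = -81/2, F_u = -339/8, F_v = -819/32, G_u = -531/16, G_v = -59/4
EG - F^2 = 8921/256;  g^inv = (256/8921) * [[3737/256, -531/32], [-531/32, 85/4]]
first-kind symbols [ij,l] = (1/2)(d_i g_jl + d_j g_il - d_l g_ij): [uu,u] = E_u/2 = -27, [uu,v] = F_u - E_v/2 = -177/8, [uv,u] = E_v/2 = -81/4, [uv,v] = G_u/2 = -531/32, [vv,u] = F_v - G_u/2 = -9, [vv,v] = G_v/2 = -59/8
Gamma^u_ij = (G*[ij,u] - F*[ij,v])/(EG - F^2), Gamma^v_ij = (E*[ij,v] - F*[ij,u])/(EG - F^2)
Gamma_uuu = -6912/8921, Gamma_uuv = -5184/8921, Gamma_uvv = -2304/8921, Gamma_vuu = -5664/8921, Gamma_vuv = -4248/8921, Gamma_vvv = -1888/8921
d^2u/dtau^2 = -(Gamma_uuu*(-2)^2 + 2*Gamma_uuv*(-2)*(1/8) + Gamma_uvv*(1/8)^2) = 25092/8921
d^2v/dtau^2 = -(Gamma_vuu*(-2)^2 + 2*Gamma_vuv*(-2)*(1/8) + Gamma_vvv*(1/8)^2) = 41123/17842

Answer: Gamma_uuu = -6912/8921, Gamma_uuv = -5184/8921, Gamma_uvv = -2304/8921, Gamma_vuu = -5664/8921, Gamma_vuv = -4248/8921, Gamma_vvv = -1888/8921; accelerations (d^2u/dtau^2, d^2v/dtau^2) = (25092/8921, 41123/17842)


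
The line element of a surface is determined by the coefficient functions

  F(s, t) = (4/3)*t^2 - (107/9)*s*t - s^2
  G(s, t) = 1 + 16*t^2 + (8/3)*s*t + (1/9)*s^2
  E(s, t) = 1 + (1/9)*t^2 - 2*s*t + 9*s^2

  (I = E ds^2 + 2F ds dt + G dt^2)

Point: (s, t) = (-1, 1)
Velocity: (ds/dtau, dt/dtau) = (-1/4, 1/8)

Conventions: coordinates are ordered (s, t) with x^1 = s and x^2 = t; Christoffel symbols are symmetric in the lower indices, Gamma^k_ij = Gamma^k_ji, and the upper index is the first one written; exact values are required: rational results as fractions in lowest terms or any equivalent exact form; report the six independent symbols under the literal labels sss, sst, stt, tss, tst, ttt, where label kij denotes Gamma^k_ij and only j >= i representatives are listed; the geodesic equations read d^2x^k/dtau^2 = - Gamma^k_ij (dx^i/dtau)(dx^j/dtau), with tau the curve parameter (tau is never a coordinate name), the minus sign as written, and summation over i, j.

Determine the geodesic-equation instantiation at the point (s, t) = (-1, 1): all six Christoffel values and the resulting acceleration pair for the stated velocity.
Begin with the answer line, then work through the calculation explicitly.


Answer: Gamma_sss = -9/23, Gamma_sst = 1/23, Gamma_stt = 12/23, Gamma_tss = -99/230, Gamma_tst = 11/230, Gamma_ttt = 66/115; accelerations (d^2s/dtau^2, d^2t/dtau^2) = (7/368, 77/3680)

E = 109/9, F = 110/9, G = 130/9 at the point
E_s = -20, E_t = 20/9, F_s = -89/9, F_t = 131/9, G_s = 22/9, G_t = 88/3
EG - F^2 = 230/9;  g^inv = (9/230) * [[130/9, -110/9], [-110/9, 109/9]]
first-kind symbols [ij,l] = (1/2)(d_i g_jl + d_j g_il - d_l g_ij): [ss,s] = E_s/2 = -10, [ss,t] = F_s - E_t/2 = -11, [st,s] = E_t/2 = 10/9, [st,t] = G_s/2 = 11/9, [tt,s] = F_t - G_s/2 = 40/3, [tt,t] = G_t/2 = 44/3
Gamma^s_ij = (G*[ij,s] - F*[ij,t])/(EG - F^2), Gamma^t_ij = (E*[ij,t] - F*[ij,s])/(EG - F^2)
Gamma_sss = -9/23, Gamma_sst = 1/23, Gamma_stt = 12/23, Gamma_tss = -99/230, Gamma_tst = 11/230, Gamma_ttt = 66/115
d^2s/dtau^2 = -(Gamma_sss*(-1/4)^2 + 2*Gamma_sst*(-1/4)*(1/8) + Gamma_stt*(1/8)^2) = 7/368
d^2t/dtau^2 = -(Gamma_tss*(-1/4)^2 + 2*Gamma_tst*(-1/4)*(1/8) + Gamma_ttt*(1/8)^2) = 77/3680


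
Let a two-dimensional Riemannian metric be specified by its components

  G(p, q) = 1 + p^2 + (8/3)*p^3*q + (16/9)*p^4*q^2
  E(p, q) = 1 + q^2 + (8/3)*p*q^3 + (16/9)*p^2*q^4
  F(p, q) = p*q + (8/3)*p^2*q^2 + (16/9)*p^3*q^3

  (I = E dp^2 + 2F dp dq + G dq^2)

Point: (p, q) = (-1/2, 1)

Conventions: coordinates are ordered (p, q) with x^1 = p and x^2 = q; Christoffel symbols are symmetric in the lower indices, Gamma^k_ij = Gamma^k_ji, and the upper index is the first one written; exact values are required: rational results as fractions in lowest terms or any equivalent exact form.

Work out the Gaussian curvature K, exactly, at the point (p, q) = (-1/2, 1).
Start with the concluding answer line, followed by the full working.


Answer: K = 432/1681

E = 10/9, F = -1/18, G = 37/36, EG - F^2 = 41/36 at the point
E_p = 8/9, E_q = -2/9, F_p = -1/3, F_q = 1/6, G_p = 1/9, G_q = -1/9
E_qq = -2/3, F_pq = -1/3, G_pp = -2/3
Evaluate Brioschi's two determinant matrices M1, M2 and divide by (EG - F^2)^2.
M1 = [[-E_qq/2 + F_pq - G_pp/2, E_p/2, F_p - E_q/2], [F_q - G_p/2, E, F], [G_q/2, F, G]] = [[1/3, 4/9, -2/9], [1/9, 10/9, -1/18], [-1/18, -1/18, 37/36]]; det M1 = 103/324
M2 = [[0, E_q/2, G_p/2], [E_q/2, E, F], [G_p/2, F, G]] = [[0, -1/9, 1/18], [-1/9, 10/9, -1/18], [1/18, -1/18, 37/36]]; det M2 = -5/324
det M1 - det M2 = 1/3; K = 1/3 / (41/36)^2 = 432/1681


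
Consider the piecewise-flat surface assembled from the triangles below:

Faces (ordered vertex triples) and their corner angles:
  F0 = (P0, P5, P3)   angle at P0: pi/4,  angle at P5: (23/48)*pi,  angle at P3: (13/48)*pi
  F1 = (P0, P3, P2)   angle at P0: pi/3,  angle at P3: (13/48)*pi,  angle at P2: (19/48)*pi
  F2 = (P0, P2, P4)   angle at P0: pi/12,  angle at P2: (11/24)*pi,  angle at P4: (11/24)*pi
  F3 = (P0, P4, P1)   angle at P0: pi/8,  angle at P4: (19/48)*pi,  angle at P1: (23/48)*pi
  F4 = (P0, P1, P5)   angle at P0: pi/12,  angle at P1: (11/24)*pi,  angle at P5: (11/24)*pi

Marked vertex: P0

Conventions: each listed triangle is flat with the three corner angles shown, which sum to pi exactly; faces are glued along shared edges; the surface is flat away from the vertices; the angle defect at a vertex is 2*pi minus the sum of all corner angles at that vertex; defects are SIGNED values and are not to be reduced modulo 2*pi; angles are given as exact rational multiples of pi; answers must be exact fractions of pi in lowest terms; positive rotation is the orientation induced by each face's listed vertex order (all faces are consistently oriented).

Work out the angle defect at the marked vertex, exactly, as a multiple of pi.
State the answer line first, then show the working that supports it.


Answer: defect(P0) = (9/8)*pi

Sum of corner angles at P0: (7/8)*pi
defect = 2*pi - (7/8)*pi


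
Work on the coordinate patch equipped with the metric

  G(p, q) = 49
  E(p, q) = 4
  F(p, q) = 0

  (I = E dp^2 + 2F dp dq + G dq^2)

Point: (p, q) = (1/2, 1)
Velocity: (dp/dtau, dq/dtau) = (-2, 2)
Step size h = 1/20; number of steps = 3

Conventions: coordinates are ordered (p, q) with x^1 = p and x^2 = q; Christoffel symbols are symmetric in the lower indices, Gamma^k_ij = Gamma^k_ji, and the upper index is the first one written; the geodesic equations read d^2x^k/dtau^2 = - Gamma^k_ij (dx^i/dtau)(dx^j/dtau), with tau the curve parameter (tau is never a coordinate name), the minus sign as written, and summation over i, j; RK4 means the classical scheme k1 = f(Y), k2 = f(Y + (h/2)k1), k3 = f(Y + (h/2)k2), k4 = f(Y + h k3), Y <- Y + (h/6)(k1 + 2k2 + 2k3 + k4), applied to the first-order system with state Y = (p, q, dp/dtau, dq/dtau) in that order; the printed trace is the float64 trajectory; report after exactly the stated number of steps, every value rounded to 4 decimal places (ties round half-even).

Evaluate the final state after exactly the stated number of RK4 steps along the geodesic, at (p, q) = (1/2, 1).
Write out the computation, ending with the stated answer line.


f(Y) = (dp/dtau, dq/dtau, -Gamma^p_ij Y'^i Y'^j, -Gamma^q_ij Y'^i Y'^j) with the Gammas evaluated at the stage position; h = 0.050000; intermediate values shown to 6 dp
step 0: p = 0.5000, q = 1.0000, dp/dtau = -2.0000, dq/dtau = 2.0000
step 1:
  k1: at (p, q) = (0.500000, 1.000000), (dp/dtau, dq/dtau) = (-2.000000, 2.000000); Gamma_ppp = 0.000000, Gamma_ppq = 0.000000, Gamma_pqq = 0.000000, Gamma_qpp = 0.000000, Gamma_qpq = 0.000000, Gamma_qqq = 0.000000; k1 = (-2.000000, 2.000000, 0.000000, 0.000000)
  k2: at (p, q) = (0.450000, 1.050000), (dp/dtau, dq/dtau) = (-2.000000, 2.000000); Gamma_ppp = 0.000000, Gamma_ppq = 0.000000, Gamma_pqq = 0.000000, Gamma_qpp = 0.000000, Gamma_qpq = 0.000000, Gamma_qqq = 0.000000; k2 = (-2.000000, 2.000000, 0.000000, 0.000000)
  k3: at (p, q) = (0.450000, 1.050000), (dp/dtau, dq/dtau) = (-2.000000, 2.000000); Gamma_ppp = 0.000000, Gamma_ppq = 0.000000, Gamma_pqq = 0.000000, Gamma_qpp = 0.000000, Gamma_qpq = 0.000000, Gamma_qqq = 0.000000; k3 = (-2.000000, 2.000000, 0.000000, 0.000000)
  k4: at (p, q) = (0.400000, 1.100000), (dp/dtau, dq/dtau) = (-2.000000, 2.000000); Gamma_ppp = 0.000000, Gamma_ppq = 0.000000, Gamma_pqq = 0.000000, Gamma_qpp = 0.000000, Gamma_qpq = 0.000000, Gamma_qqq = 0.000000; k4 = (-2.000000, 2.000000, 0.000000, 0.000000)
  Y <- Y + (h/6)(k1 + 2k2 + 2k3 + k4): p = 0.4000, q = 1.1000, dp/dtau = -2.0000, dq/dtau = 2.0000
step 2:
  k1: at (p, q) = (0.400000, 1.100000), (dp/dtau, dq/dtau) = (-2.000000, 2.000000); Gamma_ppp = 0.000000, Gamma_ppq = 0.000000, Gamma_pqq = 0.000000, Gamma_qpp = 0.000000, Gamma_qpq = 0.000000, Gamma_qqq = 0.000000; k1 = (-2.000000, 2.000000, 0.000000, 0.000000)
  k2: at (p, q) = (0.350000, 1.150000), (dp/dtau, dq/dtau) = (-2.000000, 2.000000); Gamma_ppp = 0.000000, Gamma_ppq = 0.000000, Gamma_pqq = 0.000000, Gamma_qpp = 0.000000, Gamma_qpq = 0.000000, Gamma_qqq = 0.000000; k2 = (-2.000000, 2.000000, 0.000000, 0.000000)
  k3: at (p, q) = (0.350000, 1.150000), (dp/dtau, dq/dtau) = (-2.000000, 2.000000); Gamma_ppp = 0.000000, Gamma_ppq = 0.000000, Gamma_pqq = 0.000000, Gamma_qpp = 0.000000, Gamma_qpq = 0.000000, Gamma_qqq = 0.000000; k3 = (-2.000000, 2.000000, 0.000000, 0.000000)
  k4: at (p, q) = (0.300000, 1.200000), (dp/dtau, dq/dtau) = (-2.000000, 2.000000); Gamma_ppp = 0.000000, Gamma_ppq = 0.000000, Gamma_pqq = 0.000000, Gamma_qpp = 0.000000, Gamma_qpq = 0.000000, Gamma_qqq = 0.000000; k4 = (-2.000000, 2.000000, 0.000000, 0.000000)
  Y <- Y + (h/6)(k1 + 2k2 + 2k3 + k4): p = 0.3000, q = 1.2000, dp/dtau = -2.0000, dq/dtau = 2.0000
step 3:
  k1: at (p, q) = (0.300000, 1.200000), (dp/dtau, dq/dtau) = (-2.000000, 2.000000); Gamma_ppp = 0.000000, Gamma_ppq = 0.000000, Gamma_pqq = 0.000000, Gamma_qpp = 0.000000, Gamma_qpq = 0.000000, Gamma_qqq = 0.000000; k1 = (-2.000000, 2.000000, 0.000000, 0.000000)
  k2: at (p, q) = (0.250000, 1.250000), (dp/dtau, dq/dtau) = (-2.000000, 2.000000); Gamma_ppp = 0.000000, Gamma_ppq = 0.000000, Gamma_pqq = 0.000000, Gamma_qpp = 0.000000, Gamma_qpq = 0.000000, Gamma_qqq = 0.000000; k2 = (-2.000000, 2.000000, 0.000000, 0.000000)
  k3: at (p, q) = (0.250000, 1.250000), (dp/dtau, dq/dtau) = (-2.000000, 2.000000); Gamma_ppp = 0.000000, Gamma_ppq = 0.000000, Gamma_pqq = 0.000000, Gamma_qpp = 0.000000, Gamma_qpq = 0.000000, Gamma_qqq = 0.000000; k3 = (-2.000000, 2.000000, 0.000000, 0.000000)
  k4: at (p, q) = (0.200000, 1.300000), (dp/dtau, dq/dtau) = (-2.000000, 2.000000); Gamma_ppp = 0.000000, Gamma_ppq = 0.000000, Gamma_pqq = 0.000000, Gamma_qpp = 0.000000, Gamma_qpq = 0.000000, Gamma_qqq = 0.000000; k4 = (-2.000000, 2.000000, 0.000000, 0.000000)
  Y <- Y + (h/6)(k1 + 2k2 + 2k3 + k4): p = 0.2000, q = 1.3000, dp/dtau = -2.0000, dq/dtau = 2.0000

Answer: p = 0.2000, q = 1.3000, dp/dtau = -2.0000, dq/dtau = 2.0000


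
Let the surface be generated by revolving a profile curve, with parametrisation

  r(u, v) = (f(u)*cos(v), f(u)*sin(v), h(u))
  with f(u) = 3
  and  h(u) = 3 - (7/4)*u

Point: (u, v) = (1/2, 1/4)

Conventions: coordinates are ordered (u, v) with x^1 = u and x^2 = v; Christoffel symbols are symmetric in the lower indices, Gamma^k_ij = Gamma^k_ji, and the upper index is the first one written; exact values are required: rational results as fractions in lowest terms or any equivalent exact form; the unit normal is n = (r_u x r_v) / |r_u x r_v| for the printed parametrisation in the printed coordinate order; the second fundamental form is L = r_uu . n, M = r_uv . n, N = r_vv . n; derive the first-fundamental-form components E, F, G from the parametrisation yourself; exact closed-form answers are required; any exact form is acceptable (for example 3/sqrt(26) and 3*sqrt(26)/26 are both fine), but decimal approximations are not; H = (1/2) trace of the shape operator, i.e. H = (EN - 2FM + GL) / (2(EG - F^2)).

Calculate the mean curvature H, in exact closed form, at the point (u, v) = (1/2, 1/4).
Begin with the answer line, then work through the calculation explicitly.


Answer: H = -1/6

f = 3, f' = 0, f'' = 0, h' = -7/4, h'' = 0
E = 49/16, F = 0, G = 9; answer radicand W^2 = 49/16
unnormalised second-form numerators: l = 0, m = 0, n = -21/4; L = l/sqrt(49/16), and similarly M = m/sqrt(W^2), N = n/sqrt(W^2)
H = (E*n - 2*F*m + G*l) / (2*(EG - F^2)*sqrt(W^2)); E*n - 2*F*m + G*l = -1029/64, EG - F^2 = 441/16, so H = (-7/24)/sqrt(49/16)


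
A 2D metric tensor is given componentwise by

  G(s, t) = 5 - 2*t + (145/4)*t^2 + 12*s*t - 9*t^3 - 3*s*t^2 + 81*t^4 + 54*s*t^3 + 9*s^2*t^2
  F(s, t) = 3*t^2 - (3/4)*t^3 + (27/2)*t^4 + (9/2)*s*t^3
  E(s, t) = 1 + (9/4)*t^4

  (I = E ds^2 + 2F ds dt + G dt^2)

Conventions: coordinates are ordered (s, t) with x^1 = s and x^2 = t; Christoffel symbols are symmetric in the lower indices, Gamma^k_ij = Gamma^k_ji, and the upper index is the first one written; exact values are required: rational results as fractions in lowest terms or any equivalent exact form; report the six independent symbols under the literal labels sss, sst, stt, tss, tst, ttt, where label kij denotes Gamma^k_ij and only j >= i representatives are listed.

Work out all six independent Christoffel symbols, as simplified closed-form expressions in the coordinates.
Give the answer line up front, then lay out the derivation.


Answer: Gamma_sss = 0, Gamma_sst = 18*t^3/(36*s^2*t^2 + 216*s*t^3 - 12*s*t^2 + 48*s*t + 333*t^4 - 36*t^3 + 145*t^2 - 8*t + 20), Gamma_stt = (18*s*t^2 + 108*t^3 - 3*t^2)/(36*s^2*t^2 + 216*s*t^3 - 12*s*t^2 + 48*s*t + 333*t^4 - 36*t^3 + 145*t^2 - 8*t + 20), Gamma_tss = 0, Gamma_tst = (36*s*t^2 + 108*t^3 - 6*t^2 + 24*t)/(36*s^2*t^2 + 216*s*t^3 - 12*s*t^2 + 48*s*t + 333*t^4 - 36*t^3 + 145*t^2 - 8*t + 20), Gamma_ttt = (36*s^2*t + 324*s*t^2 - 12*s*t + 24*s + 648*t^3 - 54*t^2 + 145*t - 4)/(36*s^2*t^2 + 216*s*t^3 - 12*s*t^2 + 48*s*t + 333*t^4 - 36*t^3 + 145*t^2 - 8*t + 20)

E = 1 + (9/4)*t^4; F = 3*t^2 - (3/4)*t^3 + (27/2)*t^4 + (9/2)*s*t^3; G = 5 - 2*t + (145/4)*t^2 + 12*s*t - 9*t^3 - 3*s*t^2 + 81*t^4 + 54*s*t^3 + 9*s^2*t^2
Gamma^k_ij = (1/2) g^{kl} (d_i g_jl + d_j g_il - d_l g_ij), with g^inv = (1/(EG-F^2)) [[G, -F], [-F, E]]
first partials: E_s = 0, E_t = 9*t^3, F_s = (9/2)*t^3, F_t = 6*t - (9/4)*t^2 + 54*t^3 + (27/2)*s*t^2, G_s = 12*t - 3*t^2 + 54*t^3 + 18*s*t^2, G_t = -2 + (145/2)*t + 12*s - 27*t^2 - 6*s*t + 324*t^3 + 162*s*t^2 + 18*s^2*t
D = EG - F^2 = 5 - 2*t + (145/4)*t^2 + 12*s*t - 9*t^3 - 3*s*t^2 + (333/4)*t^4 + 54*s*t^3 + 9*s^2*t^2
expanded: Gamma^s_ss = (G E_s - 2F F_s + F E_t)/(2D), Gamma^s_st = (G E_t - F G_s)/(2D), Gamma^s_tt = (2G F_t - G G_s - F G_t)/(2D), Gamma^t_ss = (2E F_s - E E_t - F E_s)/(2D), Gamma^t_st = (E G_s - F E_t)/(2D), Gamma^t_tt = (E G_t - 2F F_t + F G_s)/(2D); substitute and cancel common factors
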